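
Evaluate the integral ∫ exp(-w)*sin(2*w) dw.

Let I denote the integral. Integrate by parts with u = sin(2*w), dv = exp(-w) dw, so v = -exp(-w): I = -exp(-w)*sin(2*w) + 2·∫ exp(-w)*cos(2*w) dw.
Apply parts again with u = cos(2*w), dv = exp(-w) dw: ∫ exp(-w)*cos(2*w) dw = -exp(-w)*cos(2*w) − 2·I. Substituting back brings back I: I = -exp(-w)*sin(2*w) - 2*exp(-w)*cos(2*w) − 4·I.
Solving for I: (1 + 4)·I equals the remaining terms, so I = (1/5)·(-exp(-w)*sin(2*w) - 2*exp(-w)*cos(2*w)).

-exp(-w)*sin(2*w)/5 - 2*exp(-w)*cos(2*w)/5 + C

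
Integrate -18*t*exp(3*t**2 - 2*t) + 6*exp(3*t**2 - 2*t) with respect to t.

-3*exp(3*t**2 - 2*t) + C

Let u = 3*t**2 - 2*t, so du = (6*t - 2) dt.
Rewriting, the integral becomes -3·∫ e^u du = -3·e^u.
Substituting back, u = 3*t**2 - 2*t.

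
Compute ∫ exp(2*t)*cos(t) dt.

Let I denote the integral. Integrate by parts with u = cos(t), dv = exp(2*t) dt, so v = exp(2*t)/2: I = exp(2*t)*cos(t)/2 + (1/2)·∫ exp(2*t)*sin(t) dt.
Apply parts again with u = sin(t), dv = exp(2*t) dt: ∫ exp(2*t)*sin(t) dt = exp(2*t)*sin(t)/2 − (1/2)·I. Substituting back brings back I: I = exp(2*t)*sin(t)/4 + exp(2*t)*cos(t)/2 − (1/4)·I.
Solving for I: (1 + 1/4)·I equals the remaining terms, so I = (4/5)·(exp(2*t)*sin(t)/4 + exp(2*t)*cos(t)/2).

exp(2*t)*sin(t)/5 + 2*exp(2*t)*cos(t)/5 + C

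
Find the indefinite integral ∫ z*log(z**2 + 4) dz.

z**2*log(z**2 + 4)/2 - z**2/2 + 2*log(z**2 + 4) + C

Let u = z**2 + 4, so du = (2*z) dz.
The integral becomes (1/2)·∫ log(u) du; integrate by parts with u′=log(u), dv′=du.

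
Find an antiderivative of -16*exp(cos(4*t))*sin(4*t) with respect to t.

Let u = cos(4*t), so du = (-4*sin(4*t)) dt.
Rewriting, the integral becomes 4·∫ e^u du = 4·e^u.
Substituting back, u = cos(4*t).

4*exp(cos(4*t)) + C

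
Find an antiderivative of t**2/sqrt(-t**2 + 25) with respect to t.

-t*sqrt(-t**2 + 25)/2 + 25*asin(t/5)/2 + C

Substitute t = 5·sin(θ), so dt = 5·cos(θ) dθ and the radical becomes sqrt(-t**2 + 25) = 5·cos(θ) by the Pythagorean identity.
Integrate the resulting trig expression in θ, then back-substitute θ = asin(t/5), sin(θ) = t/5, cos(θ) = sqrt(-t**2 + 25)/5 (absorbing any constant into C).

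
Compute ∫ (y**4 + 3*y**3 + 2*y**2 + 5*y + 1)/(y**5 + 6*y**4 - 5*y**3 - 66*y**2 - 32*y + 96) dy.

2*log(y - 3)/5 - 2*log(y - 1)/25 - 3*log(y + 2)/20 + 83*log(y + 4)/100 + 11/(10*y + 40) + C

Factor the denominator: (y - 3)*(y - 1)*(y + 2)*(y + 4)**2.
Partial-fraction decomposition: 83/(100*(y + 4)) - 11/(10*(y + 4)**2) - 3/(20*(y + 2)) - 2/(25*(y - 1)) + 2/(5*(y - 3)).
Integrate each term; A/(y−a) gives A·log|y−a|; A/(y−a)² gives −A/(y−a).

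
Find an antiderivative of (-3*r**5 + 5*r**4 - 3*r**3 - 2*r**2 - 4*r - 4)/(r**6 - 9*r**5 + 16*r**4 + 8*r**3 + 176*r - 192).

Factor the denominator: (r - 6)*(r - 4)*(r - 1)*(r + 2)*(r**2 + 4).
Partial-fraction decomposition: -(11*r + 61)/(100*(r**2 + 4)) - 49/(288*(r + 2)) - 11/(225*(r - 1)) + 509/(180*(r - 4)) - 4399/(800*(r - 6)).
Integrate each term; A/(r−a) gives A·log|r−a|; the (Br+D)/(r²+p²) term gives a log and an atan.

-4399*log(r - 6)/800 + 509*log(r - 4)/180 - 11*log(r - 1)/225 - 49*log(r + 2)/288 - 11*log(r**2 + 4)/200 - 61*atan(r/2)/200 + C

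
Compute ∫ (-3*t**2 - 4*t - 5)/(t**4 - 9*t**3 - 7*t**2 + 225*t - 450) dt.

Factor the denominator: (t - 6)*(t - 5)*(t - 3)*(t + 5).
Partial-fraction decomposition: 3/(44*(t + 5)) - 11/(12*(t - 3)) + 5/(t - 5) - 137/(33*(t - 6)).
Integrate each term: A/(t−a) contributes A·log|t−a|.

-137*log(t - 6)/33 + 5*log(t - 5) - 11*log(t - 3)/12 + 3*log(t + 5)/44 + C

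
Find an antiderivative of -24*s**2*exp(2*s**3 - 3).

Let u = 2*s**3 - 3, so du = (6*s**2) ds.
Rewriting, the integral becomes -4·∫ e^u du = -4·e^u.
Substituting back, u = 2*s**3 - 3.

-4*exp(2*s**3 - 3) + C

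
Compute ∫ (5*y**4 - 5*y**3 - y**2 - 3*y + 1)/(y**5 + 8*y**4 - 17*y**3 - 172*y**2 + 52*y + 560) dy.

Factor the denominator: (y - 4)*(y - 2)*(y + 2)*(y + 5)*(y + 7).
Partial-fraction decomposition: 13693/(990*(y + 7)) - 1247/(126*(y + 5)) + 41/(120*(y + 2)) - 31/(504*(y - 2)) + 311/(396*(y - 4)).
Integrate each term: A/(y−a) contributes A·log|y−a|.

311*log(y - 4)/396 - 31*log(y - 2)/504 + 41*log(y + 2)/120 - 1247*log(y + 5)/126 + 13693*log(y + 7)/990 + C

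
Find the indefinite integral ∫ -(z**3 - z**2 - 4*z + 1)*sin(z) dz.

Use integration by parts with u = z**3 - z**2 - 4*z + 1, dv = -sin(z) dz, so v = cos(z).
Apply parts 3 times (tabular method): alternate signs, differentiate u down to 0, integrate dv up.

z**3*cos(z) - 3*z**2*sin(z) - z**2*cos(z) + 2*z*sin(z) - 10*z*cos(z) + 10*sin(z) + 3*cos(z) + C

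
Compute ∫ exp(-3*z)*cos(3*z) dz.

Let I denote the integral. Integrate by parts with u = cos(3*z), dv = exp(-3*z) dz, so v = -exp(-3*z)/3: I = -exp(-3*z)*cos(3*z)/3 − ∫ exp(-3*z)*sin(3*z) dz.
Apply parts again with u = sin(3*z), dv = exp(-3*z) dz: ∫ exp(-3*z)*sin(3*z) dz = -exp(-3*z)*sin(3*z)/3 + I. Substituting back brings back I: I = exp(-3*z)*sin(3*z)/3 - exp(-3*z)*cos(3*z)/3 − I.
Solving for I: (1 + 1)·I equals the remaining terms, so I = (1/2)·(exp(-3*z)*sin(3*z)/3 - exp(-3*z)*cos(3*z)/3).

exp(-3*z)*sin(3*z)/6 - exp(-3*z)*cos(3*z)/6 + C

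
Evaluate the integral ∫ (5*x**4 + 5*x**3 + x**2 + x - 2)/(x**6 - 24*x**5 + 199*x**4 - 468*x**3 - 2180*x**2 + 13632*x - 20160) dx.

Factor the denominator: (x - 7)*(x - 6)**2*(x - 5)*(x - 4)*(x + 4).
Partial-fraction decomposition: -97/(7920*(x + 4)) + 809/(48*(x - 4)) - 1889/(9*(x - 5)) - 313/(20*(x - 6)) - 380/(x - 6)**2 + 6887/(33*(x - 7)).
Integrate each term; A/(x−a) gives A·log|x−a|; A/(x−a)² gives −A/(x−a).

6887*log(x - 7)/33 - 313*log(x - 6)/20 - 1889*log(x - 5)/9 + 809*log(x - 4)/48 - 97*log(x + 4)/7920 + 380/(x - 6) + C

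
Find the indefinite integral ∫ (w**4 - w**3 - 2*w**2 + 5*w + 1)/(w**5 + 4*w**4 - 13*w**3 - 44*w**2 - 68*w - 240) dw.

181*log(w - 4)/1260 - 38*log(w + 3)/91 + 338*log(w + 5)/261 - 159*log(w**2 + 4)/15080 - 332*atan(w/2)/1885 + C

Factor the denominator: (w - 4)*(w + 3)*(w + 5)*(w**2 + 4).
Partial-fraction decomposition: -(159*w + 2656)/(7540*(w**2 + 4)) + 338/(261*(w + 5)) - 38/(91*(w + 3)) + 181/(1260*(w - 4)).
Integrate each term; A/(w−a) gives A·log|w−a|; the (Bw+D)/(w²+p²) term gives a log and an atan.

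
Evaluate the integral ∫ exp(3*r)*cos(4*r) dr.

4*exp(3*r)*sin(4*r)/25 + 3*exp(3*r)*cos(4*r)/25 + C

Let I denote the integral. Integrate by parts with u = cos(4*r), dv = exp(3*r) dr, so v = exp(3*r)/3: I = exp(3*r)*cos(4*r)/3 + (4/3)·∫ exp(3*r)*sin(4*r) dr.
Apply parts again with u = sin(4*r), dv = exp(3*r) dr: ∫ exp(3*r)*sin(4*r) dr = exp(3*r)*sin(4*r)/3 − (4/3)·I. Substituting back brings back I: I = 4*exp(3*r)*sin(4*r)/9 + exp(3*r)*cos(4*r)/3 − (16/9)·I.
Solving for I: (1 + 16/9)·I equals the remaining terms, so I = (9/25)·(4*exp(3*r)*sin(4*r)/9 + exp(3*r)*cos(4*r)/3).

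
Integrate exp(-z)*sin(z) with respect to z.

Let I denote the integral. Integrate by parts with u = sin(z), dv = exp(-z) dz, so v = -exp(-z): I = -exp(-z)*sin(z) + ∫ exp(-z)*cos(z) dz.
Apply parts again with u = cos(z), dv = exp(-z) dz: ∫ exp(-z)*cos(z) dz = -exp(-z)*cos(z) − I. Substituting back brings back I: I = -exp(-z)*sin(z) - exp(-z)*cos(z) − I.
Solving for I: (1 + 1)·I equals the remaining terms, so I = (1/2)·(-exp(-z)*sin(z) - exp(-z)*cos(z)).

-exp(-z)*sin(z)/2 - exp(-z)*cos(z)/2 + C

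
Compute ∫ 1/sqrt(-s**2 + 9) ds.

Substitute s = 3·sin(θ), so ds = 3·cos(θ) dθ and the radical becomes sqrt(-s**2 + 9) = 3·cos(θ) by the Pythagorean identity.
Integrate the resulting trig expression in θ, then back-substitute θ = asin(s/3), sin(θ) = s/3, cos(θ) = sqrt(-s**2 + 9)/3 (absorbing any constant into C).

asin(s/3) + C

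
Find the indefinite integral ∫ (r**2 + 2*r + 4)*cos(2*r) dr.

Use integration by parts with u = r**2 + 2*r + 4, dv = cos(2*r) dr, so v = sin(2*r)/2.
Apply parts 2 times (tabular method): alternate signs, differentiate u down to 0, integrate dv up.

r**2*sin(2*r)/2 + r*sin(2*r) + r*cos(2*r)/2 + 7*sin(2*r)/4 + cos(2*r)/2 + C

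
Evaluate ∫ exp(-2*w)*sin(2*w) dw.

Let I denote the integral. Integrate by parts with u = sin(2*w), dv = exp(-2*w) dw, so v = -exp(-2*w)/2: I = -exp(-2*w)*sin(2*w)/2 + ∫ exp(-2*w)*cos(2*w) dw.
Apply parts again with u = cos(2*w), dv = exp(-2*w) dw: ∫ exp(-2*w)*cos(2*w) dw = -exp(-2*w)*cos(2*w)/2 − I. Substituting back brings back I: I = -exp(-2*w)*sin(2*w)/2 - exp(-2*w)*cos(2*w)/2 − I.
Solving for I: (1 + 1)·I equals the remaining terms, so I = (1/2)·(-exp(-2*w)*sin(2*w)/2 - exp(-2*w)*cos(2*w)/2).

-exp(-2*w)*sin(2*w)/4 - exp(-2*w)*cos(2*w)/4 + C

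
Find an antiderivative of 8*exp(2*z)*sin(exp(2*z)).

-4*cos(exp(2*z)) + C

Let u = exp(2*z), so du = (2*exp(2*z)) dz.
Rewriting, the integral becomes 4·∫ sin(u) du = 4·-cos(u).
Substituting back, u = exp(2*z).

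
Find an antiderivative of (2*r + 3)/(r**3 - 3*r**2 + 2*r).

3*log(r)/2 + 7*log(r - 2)/2 - 5*log(r - 1) + C

Factor the denominator: r*(r - 2)*(r - 1).
Partial-fraction decomposition: -5/(r - 1) + 7/(2*(r - 2)) + 3/(2*r).
Integrate each term: A/(r−a) contributes A·log|r−a|.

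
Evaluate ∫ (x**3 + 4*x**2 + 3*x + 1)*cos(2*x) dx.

Use integration by parts with u = x**3 + 4*x**2 + 3*x + 1, dv = cos(2*x) dx, so v = sin(2*x)/2.
Apply parts 3 times (tabular method): alternate signs, differentiate u down to 0, integrate dv up.

x**3*sin(2*x)/2 + 2*x**2*sin(2*x) + 3*x**2*cos(2*x)/4 + 3*x*sin(2*x)/4 + 2*x*cos(2*x) - sin(2*x)/2 + 3*cos(2*x)/8 + C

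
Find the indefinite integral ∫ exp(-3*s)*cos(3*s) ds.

Let I denote the integral. Integrate by parts with u = cos(3*s), dv = exp(-3*s) ds, so v = -exp(-3*s)/3: I = -exp(-3*s)*cos(3*s)/3 − ∫ exp(-3*s)*sin(3*s) ds.
Apply parts again with u = sin(3*s), dv = exp(-3*s) ds: ∫ exp(-3*s)*sin(3*s) ds = -exp(-3*s)*sin(3*s)/3 + I. Substituting back brings back I: I = exp(-3*s)*sin(3*s)/3 - exp(-3*s)*cos(3*s)/3 − I.
Solving for I: (1 + 1)·I equals the remaining terms, so I = (1/2)·(exp(-3*s)*sin(3*s)/3 - exp(-3*s)*cos(3*s)/3).

exp(-3*s)*sin(3*s)/6 - exp(-3*s)*cos(3*s)/6 + C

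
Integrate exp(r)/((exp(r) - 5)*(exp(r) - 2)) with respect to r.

log(exp(r) - 5)/3 - log(exp(r) - 2)/3 + C

Let u = e^r, du = e^r dr.
The integral becomes ∫ du/((u-2)(u-5)); decompose into partial fractions.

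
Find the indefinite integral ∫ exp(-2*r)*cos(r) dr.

exp(-2*r)*sin(r)/5 - 2*exp(-2*r)*cos(r)/5 + C

Let I denote the integral. Integrate by parts with u = cos(r), dv = exp(-2*r) dr, so v = -exp(-2*r)/2: I = -exp(-2*r)*cos(r)/2 − (1/2)·∫ exp(-2*r)*sin(r) dr.
Apply parts again with u = sin(r), dv = exp(-2*r) dr: ∫ exp(-2*r)*sin(r) dr = -exp(-2*r)*sin(r)/2 + (1/2)·I. Substituting back brings back I: I = exp(-2*r)*sin(r)/4 - exp(-2*r)*cos(r)/2 − (1/4)·I.
Solving for I: (1 + 1/4)·I equals the remaining terms, so I = (4/5)·(exp(-2*r)*sin(r)/4 - exp(-2*r)*cos(r)/2).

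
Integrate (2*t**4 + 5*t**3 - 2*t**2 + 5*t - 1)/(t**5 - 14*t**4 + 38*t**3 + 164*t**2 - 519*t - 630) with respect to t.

6453*log(t - 7)/160 - 3629*log(t - 6)/63 + 1849*log(t - 5)/96 + 11*log(t + 1)/672 - 7*log(t + 3)/1440 + C

Factor the denominator: (t - 7)*(t - 6)*(t - 5)*(t + 1)*(t + 3).
Partial-fraction decomposition: -7/(1440*(t + 3)) + 11/(672*(t + 1)) + 1849/(96*(t - 5)) - 3629/(63*(t - 6)) + 6453/(160*(t - 7)).
Integrate each term: A/(t−a) contributes A·log|t−a|.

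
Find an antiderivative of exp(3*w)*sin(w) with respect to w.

3*exp(3*w)*sin(w)/10 - exp(3*w)*cos(w)/10 + C

Let I denote the integral. Integrate by parts with u = sin(w), dv = exp(3*w) dw, so v = exp(3*w)/3: I = exp(3*w)*sin(w)/3 − (1/3)·∫ exp(3*w)*cos(w) dw.
Apply parts again with u = cos(w), dv = exp(3*w) dw: ∫ exp(3*w)*cos(w) dw = exp(3*w)*cos(w)/3 + (1/3)·I. Substituting back brings back I: I = exp(3*w)*sin(w)/3 - exp(3*w)*cos(w)/9 − (1/9)·I.
Solving for I: (1 + 1/9)·I equals the remaining terms, so I = (9/10)·(exp(3*w)*sin(w)/3 - exp(3*w)*cos(w)/9).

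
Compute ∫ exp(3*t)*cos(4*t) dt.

4*exp(3*t)*sin(4*t)/25 + 3*exp(3*t)*cos(4*t)/25 + C

Let I denote the integral. Integrate by parts with u = cos(4*t), dv = exp(3*t) dt, so v = exp(3*t)/3: I = exp(3*t)*cos(4*t)/3 + (4/3)·∫ exp(3*t)*sin(4*t) dt.
Apply parts again with u = sin(4*t), dv = exp(3*t) dt: ∫ exp(3*t)*sin(4*t) dt = exp(3*t)*sin(4*t)/3 − (4/3)·I. Substituting back brings back I: I = 4*exp(3*t)*sin(4*t)/9 + exp(3*t)*cos(4*t)/3 − (16/9)·I.
Solving for I: (1 + 16/9)·I equals the remaining terms, so I = (9/25)·(4*exp(3*t)*sin(4*t)/9 + exp(3*t)*cos(4*t)/3).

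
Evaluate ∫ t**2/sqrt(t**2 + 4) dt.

Substitute t = 2·tan(θ), so dt = 2·sec(θ)^2 dθ and the radical becomes sqrt(t**2 + 4) = 2·sec(θ) by the Pythagorean identity.
Integrate the resulting trig expression in θ, then back-substitute tan(θ) = t/2, sec(θ) = sqrt(t**2 + 4)/2 (absorbing any constant into C).

t*sqrt(t**2 + 4)/2 - 2*log(t + sqrt(t**2 + 4)) + C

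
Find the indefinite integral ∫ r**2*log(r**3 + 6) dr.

r**3*log(r**3 + 6)/3 - r**3/3 + 2*log(r**3 + 6) + C

Let u = r**3 + 6, so du = (3*r**2) dr.
The integral becomes (1/3)·∫ log(u) du; integrate by parts with u′=log(u), dv′=du.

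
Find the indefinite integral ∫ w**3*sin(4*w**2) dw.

Let u = w², du = 2w dw; rewrite as (1/2)∫ u^1·sin(4u) du.
Now integrate by parts 1 time.

-w**2*cos(4*w**2)/8 + sin(4*w**2)/32 + C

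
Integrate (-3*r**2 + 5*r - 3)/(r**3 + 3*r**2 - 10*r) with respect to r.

3*log(r)/10 - 5*log(r - 2)/14 - 103*log(r + 5)/35 + C

Factor the denominator: r*(r - 2)*(r + 5).
Partial-fraction decomposition: -103/(35*(r + 5)) - 5/(14*(r - 2)) + 3/(10*r).
Integrate each term: A/(r−a) contributes A·log|r−a|.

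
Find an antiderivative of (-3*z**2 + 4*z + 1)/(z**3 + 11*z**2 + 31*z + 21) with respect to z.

Factor the denominator: (z + 1)*(z + 3)*(z + 7).
Partial-fraction decomposition: -29/(4*(z + 7)) + 19/(4*(z + 3)) - 1/(2*(z + 1)).
Integrate each term: A/(z−a) contributes A·log|z−a|.

-log(z + 1)/2 + 19*log(z + 3)/4 - 29*log(z + 7)/4 + C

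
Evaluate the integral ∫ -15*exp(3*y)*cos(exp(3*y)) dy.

Let u = exp(3*y), so du = (3*exp(3*y)) dy.
Rewriting, the integral becomes -5·∫ cos(u) du = -5·sin(u).
Substituting back, u = exp(3*y).

-5*sin(exp(3*y)) + C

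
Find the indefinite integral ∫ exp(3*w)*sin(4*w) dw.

Let I denote the integral. Integrate by parts with u = sin(4*w), dv = exp(3*w) dw, so v = exp(3*w)/3: I = exp(3*w)*sin(4*w)/3 − (4/3)·∫ exp(3*w)*cos(4*w) dw.
Apply parts again with u = cos(4*w), dv = exp(3*w) dw: ∫ exp(3*w)*cos(4*w) dw = exp(3*w)*cos(4*w)/3 + (4/3)·I. Substituting back brings back I: I = exp(3*w)*sin(4*w)/3 - 4*exp(3*w)*cos(4*w)/9 − (16/9)·I.
Solving for I: (1 + 16/9)·I equals the remaining terms, so I = (9/25)·(exp(3*w)*sin(4*w)/3 - 4*exp(3*w)*cos(4*w)/9).

3*exp(3*w)*sin(4*w)/25 - 4*exp(3*w)*cos(4*w)/25 + C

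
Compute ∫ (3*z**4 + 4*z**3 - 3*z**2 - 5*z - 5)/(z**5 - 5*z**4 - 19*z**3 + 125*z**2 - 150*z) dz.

Factor the denominator: z*(z - 5)*(z - 3)*(z - 2)*(z + 5).
Partial-fraction decomposition: 33/(70*(z + 5)) + 53/(42*(z - 2)) - 19/(3*(z - 3)) + 227/(30*(z - 5)) + 1/(30*z).
Integrate each term: A/(z−a) contributes A·log|z−a|.

log(z)/30 + 227*log(z - 5)/30 - 19*log(z - 3)/3 + 53*log(z - 2)/42 + 33*log(z + 5)/70 + C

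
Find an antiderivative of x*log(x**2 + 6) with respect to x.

x**2*log(x**2 + 6)/2 - x**2/2 + 3*log(x**2 + 6) + C

Let u = x**2 + 6, so du = (2*x) dx.
The integral becomes (1/2)·∫ log(u) du; integrate by parts with u′=log(u), dv′=du.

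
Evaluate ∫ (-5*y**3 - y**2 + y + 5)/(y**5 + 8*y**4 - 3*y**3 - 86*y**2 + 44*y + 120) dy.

Factor the denominator: (y - 2)**2*(y + 1)*(y + 5)*(y + 6).
Partial-fraction decomposition: 1043/(320*(y + 6)) - 150/(49*(y + 5)) + 2/(45*(y + 1)) - 6847/(28224*(y - 2)) - 37/(168*(y - 2)**2).
Integrate each term; A/(y−a) gives A·log|y−a|; A/(y−a)² gives −A/(y−a).

-6847*log(y - 2)/28224 + 2*log(y + 1)/45 - 150*log(y + 5)/49 + 1043*log(y + 6)/320 + 37/(168*y - 336) + C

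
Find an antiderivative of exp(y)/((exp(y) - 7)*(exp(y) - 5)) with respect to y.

Let u = e^y, du = e^y dy.
The integral becomes ∫ du/((u-5)(u-7)); decompose into partial fractions.

log(exp(y) - 7)/2 - log(exp(y) - 5)/2 + C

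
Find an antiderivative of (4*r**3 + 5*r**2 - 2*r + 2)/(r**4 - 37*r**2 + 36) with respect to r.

Factor the denominator: (r - 6)*(r - 1)*(r + 1)*(r + 6).
Partial-fraction decomposition: 67/(42*(r + 6)) + 1/(14*(r + 1)) - 9/(70*(r - 1)) + 517/(210*(r - 6)).
Integrate each term: A/(r−a) contributes A·log|r−a|.

517*log(r - 6)/210 - 9*log(r - 1)/70 + log(r + 1)/14 + 67*log(r + 6)/42 + C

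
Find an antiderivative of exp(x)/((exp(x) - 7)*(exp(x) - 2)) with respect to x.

log(exp(x) - 7)/5 - log(exp(x) - 2)/5 + C

Let u = e^x, du = e^x dx.
The integral becomes ∫ du/((u-2)(u-7)); decompose into partial fractions.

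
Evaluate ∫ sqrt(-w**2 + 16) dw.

w*sqrt(-w**2 + 16)/2 + 8*asin(w/4) + C

Substitute w = 4·sin(θ), so dw = 4·cos(θ) dθ and the radical becomes sqrt(-w**2 + 16) = 4·cos(θ) by the Pythagorean identity.
Integrate the resulting trig expression in θ, then back-substitute θ = asin(w/4), sin(θ) = w/4, cos(θ) = sqrt(-w**2 + 16)/4 (absorbing any constant into C).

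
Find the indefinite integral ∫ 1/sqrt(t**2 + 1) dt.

Substitute t = tan(θ), so dt = sec(θ)^2 dθ and the radical becomes sqrt(t**2 + 1) = sec(θ) by the Pythagorean identity.
Integrate the resulting trig expression in θ, then back-substitute tan(θ) = t, sec(θ) = sqrt(t**2 + 1) (absorbing any constant into C).

log(t + sqrt(t**2 + 1)) + C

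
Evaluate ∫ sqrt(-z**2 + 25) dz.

Substitute z = 5·sin(θ), so dz = 5·cos(θ) dθ and the radical becomes sqrt(-z**2 + 25) = 5·cos(θ) by the Pythagorean identity.
Integrate the resulting trig expression in θ, then back-substitute θ = asin(z/5), sin(θ) = z/5, cos(θ) = sqrt(-z**2 + 25)/5 (absorbing any constant into C).

z*sqrt(-z**2 + 25)/2 + 25*asin(z/5)/2 + C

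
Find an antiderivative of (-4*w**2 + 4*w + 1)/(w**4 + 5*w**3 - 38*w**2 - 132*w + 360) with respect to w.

Factor the denominator: (w - 5)*(w - 2)*(w + 6)**2.
Partial-fraction decomposition: 1403/(7744*(w + 6)) - 167/(88*(w + 6)**2) + 7/(192*(w - 2)) - 79/(363*(w - 5)).
Integrate each term; A/(w−a) gives A·log|w−a|; A/(w−a)² gives −A/(w−a).

-79*log(w - 5)/363 + 7*log(w - 2)/192 + 1403*log(w + 6)/7744 + 167/(88*w + 528) + C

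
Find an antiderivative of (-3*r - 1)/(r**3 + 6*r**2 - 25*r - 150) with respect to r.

-8*log(r - 5)/55 - 7*log(r + 5)/5 + 17*log(r + 6)/11 + C

Factor the denominator: (r - 5)*(r + 5)*(r + 6).
Partial-fraction decomposition: 17/(11*(r + 6)) - 7/(5*(r + 5)) - 8/(55*(r - 5)).
Integrate each term: A/(r−a) contributes A·log|r−a|.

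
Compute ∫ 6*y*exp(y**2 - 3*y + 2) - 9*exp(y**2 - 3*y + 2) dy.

3*exp(y**2 - 3*y + 2) + C

Let u = y**2 - 3*y + 2, so du = (2*y - 3) dy.
Rewriting, the integral becomes 3·∫ e^u du = 3·e^u.
Substituting back, u = y**2 - 3*y + 2.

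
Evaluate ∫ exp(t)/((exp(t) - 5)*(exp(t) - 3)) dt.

log(exp(t) - 5)/2 - log(exp(t) - 3)/2 + C

Let u = e^t, du = e^t dt.
The integral becomes ∫ du/((u-3)(u-5)); decompose into partial fractions.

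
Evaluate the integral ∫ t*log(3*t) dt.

t**2*(log(t) + log(3))/2 - t**2/4 + C

Use integration by parts with u = log(3*t), dv = t dt.
Then du = 1/t dt and v = t**2/2.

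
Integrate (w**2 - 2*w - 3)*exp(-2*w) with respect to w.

(-2*w**2 + 2*w + 7)*exp(-2*w)/4 + C

Use integration by parts with u = w**2 - 2*w - 3, dv = exp(-2*w) dw, so v = -exp(-2*w)/2.
Apply parts 2 times (tabular method): alternate signs, differentiate u down to 0, integrate dv up.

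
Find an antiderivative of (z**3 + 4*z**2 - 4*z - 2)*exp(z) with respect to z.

(z**3 + z**2 - 6*z + 4)*exp(z) + C

Use integration by parts with u = z**3 + 4*z**2 - 4*z - 2, dv = exp(z) dz, so v = exp(z).
Apply parts 3 times (tabular method): alternate signs, differentiate u down to 0, integrate dv up.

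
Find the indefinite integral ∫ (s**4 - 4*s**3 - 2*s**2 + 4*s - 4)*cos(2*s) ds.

Use integration by parts with u = s**4 - 4*s**3 - 2*s**2 + 4*s - 4, dv = cos(2*s) ds, so v = sin(2*s)/2.
Apply parts 4 times (tabular method): alternate signs, differentiate u down to 0, integrate dv up.

s**4*sin(2*s)/2 - 2*s**3*sin(2*s) + s**3*cos(2*s) - 5*s**2*sin(2*s)/2 - 3*s**2*cos(2*s) + 5*s*sin(2*s) - 5*s*cos(2*s)/2 - 3*sin(2*s)/4 + 5*cos(2*s)/2 + C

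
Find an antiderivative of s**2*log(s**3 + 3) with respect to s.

Let u = s**3 + 3, so du = (3*s**2) ds.
The integral becomes (1/3)·∫ log(u) du; integrate by parts with u′=log(u), dv′=du.

s**3*log(s**3 + 3)/3 - s**3/3 + log(s**3 + 3) + C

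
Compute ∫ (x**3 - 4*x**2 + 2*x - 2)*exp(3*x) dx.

Use integration by parts with u = x**3 - 4*x**2 + 2*x - 2, dv = exp(3*x) dx, so v = exp(3*x)/3.
Apply parts 3 times (tabular method): alternate signs, differentiate u down to 0, integrate dv up.

(9*x**3 - 45*x**2 + 48*x - 34)*exp(3*x)/27 + C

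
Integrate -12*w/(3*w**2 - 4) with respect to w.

-2*log(3*w**2 - 4) + C

Let u = 3*w**2 - 4, so du = (6*w) dw.
Rewriting, the integral becomes -2·∫ 1/u du = -2·log(u).
Substituting back, u = 3*w**2 - 4.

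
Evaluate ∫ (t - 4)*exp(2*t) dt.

Use integration by parts with u = t - 4, dv = exp(2*t) dt, so v = exp(2*t)/2.
Apply parts 1 times (tabular method): alternate signs, differentiate u down to 0, integrate dv up.

(2*t - 9)*exp(2*t)/4 + C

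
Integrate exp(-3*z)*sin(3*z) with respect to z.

Let I denote the integral. Integrate by parts with u = sin(3*z), dv = exp(-3*z) dz, so v = -exp(-3*z)/3: I = -exp(-3*z)*sin(3*z)/3 + ∫ exp(-3*z)*cos(3*z) dz.
Apply parts again with u = cos(3*z), dv = exp(-3*z) dz: ∫ exp(-3*z)*cos(3*z) dz = -exp(-3*z)*cos(3*z)/3 − I. Substituting back brings back I: I = -exp(-3*z)*sin(3*z)/3 - exp(-3*z)*cos(3*z)/3 − I.
Solving for I: (1 + 1)·I equals the remaining terms, so I = (1/2)·(-exp(-3*z)*sin(3*z)/3 - exp(-3*z)*cos(3*z)/3).

-exp(-3*z)*sin(3*z)/6 - exp(-3*z)*cos(3*z)/6 + C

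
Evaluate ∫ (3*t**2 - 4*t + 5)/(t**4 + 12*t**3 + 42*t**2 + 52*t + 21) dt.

-3*log(t + 1)/2 + 11*log(t + 3)/4 - 5*log(t + 7)/4 - 1/(t + 1) + C

Factor the denominator: (t + 1)**2*(t + 3)*(t + 7).
Partial-fraction decomposition: -5/(4*(t + 7)) + 11/(4*(t + 3)) - 3/(2*(t + 1)) + (t + 1)**(-2).
Integrate each term; A/(t−a) gives A·log|t−a|; A/(t−a)² gives −A/(t−a).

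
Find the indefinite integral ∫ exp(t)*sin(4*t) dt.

Let I denote the integral. Integrate by parts with u = sin(4*t), dv = exp(t) dt, so v = exp(t): I = exp(t)*sin(4*t) − 4·∫ exp(t)*cos(4*t) dt.
Apply parts again with u = cos(4*t), dv = exp(t) dt: ∫ exp(t)*cos(4*t) dt = exp(t)*cos(4*t) + 4·I. Substituting back brings back I: I = exp(t)*sin(4*t) - 4*exp(t)*cos(4*t) − 16·I.
Solving for I: (1 + 16)·I equals the remaining terms, so I = (1/17)·(exp(t)*sin(4*t) - 4*exp(t)*cos(4*t)).

exp(t)*sin(4*t)/17 - 4*exp(t)*cos(4*t)/17 + C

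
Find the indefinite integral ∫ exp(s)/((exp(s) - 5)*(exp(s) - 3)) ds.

Let u = e^s, du = e^s ds.
The integral becomes ∫ du/((u-5)(u-3)); decompose into partial fractions.

log(exp(s) - 5)/2 - log(exp(s) - 3)/2 + C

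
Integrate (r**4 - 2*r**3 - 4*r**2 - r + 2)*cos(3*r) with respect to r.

r**4*sin(3*r)/3 - 2*r**3*sin(3*r)/3 + 4*r**3*cos(3*r)/9 - 16*r**2*sin(3*r)/9 - 2*r**2*cos(3*r)/3 + r*sin(3*r)/9 - 32*r*cos(3*r)/27 + 86*sin(3*r)/81 + cos(3*r)/27 + C

Use integration by parts with u = r**4 - 2*r**3 - 4*r**2 - r + 2, dv = cos(3*r) dr, so v = sin(3*r)/3.
Apply parts 4 times (tabular method): alternate signs, differentiate u down to 0, integrate dv up.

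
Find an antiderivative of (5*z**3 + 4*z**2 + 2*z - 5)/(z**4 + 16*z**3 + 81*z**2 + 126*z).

Factor the denominator: z*(z + 3)*(z + 6)*(z + 7).
Partial-fraction decomposition: 769/(14*(z + 7)) - 953/(18*(z + 6)) + 55/(18*(z + 3)) - 5/(126*z).
Integrate each term: A/(z−a) contributes A·log|z−a|.

-5*log(z)/126 + 55*log(z + 3)/18 - 953*log(z + 6)/18 + 769*log(z + 7)/14 + C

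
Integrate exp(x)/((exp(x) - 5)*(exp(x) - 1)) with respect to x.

log(exp(x) - 5)/4 - log(exp(x) - 1)/4 + C

Let u = e^x, du = e^x dx.
The integral becomes ∫ du/((u-5)(u-1)); decompose into partial fractions.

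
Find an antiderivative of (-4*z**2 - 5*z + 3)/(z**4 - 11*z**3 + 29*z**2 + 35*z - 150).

117*log(z - 5)/49 - 12*log(z - 3)/5 + 3*log(z + 2)/245 + 61/(7*z - 35) + C

Factor the denominator: (z - 5)**2*(z - 3)*(z + 2).
Partial-fraction decomposition: 3/(245*(z + 2)) - 12/(5*(z - 3)) + 117/(49*(z - 5)) - 61/(7*(z - 5)**2).
Integrate each term; A/(z−a) gives A·log|z−a|; A/(z−a)² gives −A/(z−a).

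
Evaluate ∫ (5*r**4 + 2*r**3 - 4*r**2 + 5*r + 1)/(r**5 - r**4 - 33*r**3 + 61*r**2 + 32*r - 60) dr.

3301*log(r - 5)/792 - 91*log(r - 2)/72 + 9*log(r - 1)/56 + log(r + 1)/36 + 1175*log(r + 6)/616 + C

Factor the denominator: (r - 5)*(r - 2)*(r - 1)*(r + 1)*(r + 6).
Partial-fraction decomposition: 1175/(616*(r + 6)) + 1/(36*(r + 1)) + 9/(56*(r - 1)) - 91/(72*(r - 2)) + 3301/(792*(r - 5)).
Integrate each term: A/(r−a) contributes A·log|r−a|.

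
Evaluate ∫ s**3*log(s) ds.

Use integration by parts with u = log(s), dv = s**3 ds.
Then du = 1/s ds and v = s**4/4.

s**4*log(s)/4 - s**4/16 + C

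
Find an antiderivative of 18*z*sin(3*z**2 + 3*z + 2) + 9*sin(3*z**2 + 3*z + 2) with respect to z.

Let u = 3*z**2 + 3*z + 2, so du = (6*z + 3) dz.
Rewriting, the integral becomes 3·∫ sin(u) du = 3·-cos(u).
Substituting back, u = 3*z**2 + 3*z + 2.

-3*cos(3*z**2 + 3*z + 2) + C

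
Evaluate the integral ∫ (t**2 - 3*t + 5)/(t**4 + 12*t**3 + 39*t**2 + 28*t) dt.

5*log(t)/28 - log(t + 1)/2 + 11*log(t + 4)/12 - 25*log(t + 7)/42 + C

Factor the denominator: t*(t + 1)*(t + 4)*(t + 7).
Partial-fraction decomposition: -25/(42*(t + 7)) + 11/(12*(t + 4)) - 1/(2*(t + 1)) + 5/(28*t).
Integrate each term: A/(t−a) contributes A·log|t−a|.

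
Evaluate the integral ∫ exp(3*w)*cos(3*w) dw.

Let I denote the integral. Integrate by parts with u = cos(3*w), dv = exp(3*w) dw, so v = exp(3*w)/3: I = exp(3*w)*cos(3*w)/3 + ∫ exp(3*w)*sin(3*w) dw.
Apply parts again with u = sin(3*w), dv = exp(3*w) dw: ∫ exp(3*w)*sin(3*w) dw = exp(3*w)*sin(3*w)/3 − I. Substituting back brings back I: I = exp(3*w)*sin(3*w)/3 + exp(3*w)*cos(3*w)/3 − I.
Solving for I: (1 + 1)·I equals the remaining terms, so I = (1/2)·(exp(3*w)*sin(3*w)/3 + exp(3*w)*cos(3*w)/3).

exp(3*w)*sin(3*w)/6 + exp(3*w)*cos(3*w)/6 + C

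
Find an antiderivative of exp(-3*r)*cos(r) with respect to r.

Let I denote the integral. Integrate by parts with u = cos(r), dv = exp(-3*r) dr, so v = -exp(-3*r)/3: I = -exp(-3*r)*cos(r)/3 − (1/3)·∫ exp(-3*r)*sin(r) dr.
Apply parts again with u = sin(r), dv = exp(-3*r) dr: ∫ exp(-3*r)*sin(r) dr = -exp(-3*r)*sin(r)/3 + (1/3)·I. Substituting back brings back I: I = exp(-3*r)*sin(r)/9 - exp(-3*r)*cos(r)/3 − (1/9)·I.
Solving for I: (1 + 1/9)·I equals the remaining terms, so I = (9/10)·(exp(-3*r)*sin(r)/9 - exp(-3*r)*cos(r)/3).

exp(-3*r)*sin(r)/10 - 3*exp(-3*r)*cos(r)/10 + C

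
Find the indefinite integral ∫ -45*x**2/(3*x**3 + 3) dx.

-5*log(3*x**3 + 3) + C

Let u = 3*x**3 + 3, so du = (9*x**2) dx.
Rewriting, the integral becomes -5·∫ 1/u du = -5·log(u).
Substituting back, u = 3*x**3 + 3.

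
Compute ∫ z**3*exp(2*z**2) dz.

Let u = z², du = 2z dz; rewrite as (1/2)∫ u^1·exp(2u) du.
Now integrate by parts 1 time.

(2*z**2 - 1)*exp(2*z**2)/8 + C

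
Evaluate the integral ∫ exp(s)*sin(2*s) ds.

exp(s)*sin(2*s)/5 - 2*exp(s)*cos(2*s)/5 + C

Let I denote the integral. Integrate by parts with u = sin(2*s), dv = exp(s) ds, so v = exp(s): I = exp(s)*sin(2*s) − 2·∫ exp(s)*cos(2*s) ds.
Apply parts again with u = cos(2*s), dv = exp(s) ds: ∫ exp(s)*cos(2*s) ds = exp(s)*cos(2*s) + 2·I. Substituting back brings back I: I = exp(s)*sin(2*s) - 2*exp(s)*cos(2*s) − 4·I.
Solving for I: (1 + 4)·I equals the remaining terms, so I = (1/5)·(exp(s)*sin(2*s) - 2*exp(s)*cos(2*s)).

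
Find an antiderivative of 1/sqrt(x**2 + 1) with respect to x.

Substitute x = tan(θ), so dx = sec(θ)^2 dθ and the radical becomes sqrt(x**2 + 1) = sec(θ) by the Pythagorean identity.
Integrate the resulting trig expression in θ, then back-substitute tan(θ) = x, sec(θ) = sqrt(x**2 + 1) (absorbing any constant into C).

log(x + sqrt(x**2 + 1)) + C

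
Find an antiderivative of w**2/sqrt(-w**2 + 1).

-w*sqrt(-w**2 + 1)/2 + asin(w)/2 + C

Substitute w = sin(θ), so dw = cos(θ) dθ and the radical becomes sqrt(-w**2 + 1) = cos(θ) by the Pythagorean identity.
Integrate the resulting trig expression in θ, then back-substitute θ = asin(w), sin(θ) = w, cos(θ) = sqrt(-w**2 + 1) (absorbing any constant into C).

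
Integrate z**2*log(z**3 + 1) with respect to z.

z**3*log(z**3 + 1)/3 - z**3/3 + log(z**3 + 1)/3 + C

Let u = z**3 + 1, so du = (3*z**2) dz.
The integral becomes (1/3)·∫ log(u) du; integrate by parts with u′=log(u), dv′=du.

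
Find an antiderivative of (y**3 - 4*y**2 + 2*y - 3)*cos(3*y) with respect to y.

y**3*sin(3*y)/3 - 4*y**2*sin(3*y)/3 + y**2*cos(3*y)/3 + 4*y*sin(3*y)/9 - 8*y*cos(3*y)/9 - 19*sin(3*y)/27 + 4*cos(3*y)/27 + C

Use integration by parts with u = y**3 - 4*y**2 + 2*y - 3, dv = cos(3*y) dy, so v = sin(3*y)/3.
Apply parts 3 times (tabular method): alternate signs, differentiate u down to 0, integrate dv up.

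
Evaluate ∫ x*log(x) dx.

x**2*log(x)/2 - x**2/4 + C

Use integration by parts with u = log(x), dv = x dx.
Then du = 1/x dx and v = x**2/2.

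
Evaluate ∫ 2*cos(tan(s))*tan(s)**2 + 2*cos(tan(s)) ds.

Let u = tan(s), so du = (tan(s)**2 + 1) ds.
Rewriting, the integral becomes 2·∫ cos(u) du = 2·sin(u).
Substituting back, u = tan(s).

2*sin(tan(s)) + C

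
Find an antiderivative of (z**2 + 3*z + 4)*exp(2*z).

(z**2 + 2*z + 3)*exp(2*z)/2 + C

Use integration by parts with u = z**2 + 3*z + 4, dv = exp(2*z) dz, so v = exp(2*z)/2.
Apply parts 2 times (tabular method): alternate signs, differentiate u down to 0, integrate dv up.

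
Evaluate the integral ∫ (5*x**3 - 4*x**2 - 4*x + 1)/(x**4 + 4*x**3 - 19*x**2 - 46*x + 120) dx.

11*log(x - 3)/7 - 17*log(x - 2)/42 - 367*log(x + 4)/42 + 88*log(x + 5)/7 + C

Factor the denominator: (x - 3)*(x - 2)*(x + 4)*(x + 5).
Partial-fraction decomposition: 88/(7*(x + 5)) - 367/(42*(x + 4)) - 17/(42*(x - 2)) + 11/(7*(x - 3)).
Integrate each term: A/(x−a) contributes A·log|x−a|.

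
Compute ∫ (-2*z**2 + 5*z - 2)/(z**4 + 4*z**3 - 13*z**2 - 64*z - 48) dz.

Factor the denominator: (z - 4)*(z + 1)*(z + 3)*(z + 4).
Partial-fraction decomposition: 9/(4*(z + 4)) - 5/(2*(z + 3)) + 3/(10*(z + 1)) - 1/(20*(z - 4)).
Integrate each term: A/(z−a) contributes A·log|z−a|.

-log(z - 4)/20 + 3*log(z + 1)/10 - 5*log(z + 3)/2 + 9*log(z + 4)/4 + C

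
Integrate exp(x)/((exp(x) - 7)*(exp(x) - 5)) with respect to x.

Let u = e^x, du = e^x dx.
The integral becomes ∫ du/((u-7)(u-5)); decompose into partial fractions.

log(exp(x) - 7)/2 - log(exp(x) - 5)/2 + C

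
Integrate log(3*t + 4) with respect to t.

Use integration by parts with u = log(3*t + 4), dv = dt.
Then du = 3/(3*t + 4) dt and v = t.

t*log(3*t + 4) - t + 4*log(3*t + 4)/3 + C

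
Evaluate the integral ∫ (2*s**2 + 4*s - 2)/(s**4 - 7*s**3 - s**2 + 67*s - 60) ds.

17*log(s - 5)/8 - 46*log(s - 4)/21 + log(s - 1)/12 - log(s + 3)/56 + C

Factor the denominator: (s - 5)*(s - 4)*(s - 1)*(s + 3).
Partial-fraction decomposition: -1/(56*(s + 3)) + 1/(12*(s - 1)) - 46/(21*(s - 4)) + 17/(8*(s - 5)).
Integrate each term: A/(s−a) contributes A·log|s−a|.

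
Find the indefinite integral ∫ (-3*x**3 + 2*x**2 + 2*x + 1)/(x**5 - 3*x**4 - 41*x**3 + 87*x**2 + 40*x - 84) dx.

Factor the denominator: (x - 7)*(x - 2)*(x - 1)*(x + 1)*(x + 6).
Partial-fraction decomposition: 709/(3640*(x + 6)) - 1/(60*(x + 1)) + 1/(42*(x - 1)) + 11/(120*(x - 2)) - 229/(780*(x - 7)).
Integrate each term: A/(x−a) contributes A·log|x−a|.

-229*log(x - 7)/780 + 11*log(x - 2)/120 + log(x - 1)/42 - log(x + 1)/60 + 709*log(x + 6)/3640 + C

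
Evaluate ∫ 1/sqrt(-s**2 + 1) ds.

asin(s) + C

Substitute s = sin(θ), so ds = cos(θ) dθ and the radical becomes sqrt(-s**2 + 1) = cos(θ) by the Pythagorean identity.
Integrate the resulting trig expression in θ, then back-substitute θ = asin(s), sin(θ) = s, cos(θ) = sqrt(-s**2 + 1) (absorbing any constant into C).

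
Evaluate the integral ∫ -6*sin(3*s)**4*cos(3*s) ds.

-2*sin(3*s)**5/5 + C

Let u = sin(3*s), so du = (3*cos(3*s)) ds.
Rewriting, the integral becomes -2·∫ u^4 du = -2·u^5/5.
Substituting back, u = sin(3*s).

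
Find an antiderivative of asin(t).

t*asin(t) + sqrt(-t**2 + 1) + C

Use integration by parts with u = arcsin(t), dv = dt.
Then du = 1/sqrt(-t**2 + 1) dt.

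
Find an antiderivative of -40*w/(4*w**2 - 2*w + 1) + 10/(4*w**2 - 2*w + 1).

-5*log(4*w**2 - 2*w + 1) + C

Let u = 4*w**2 - 2*w + 1, so du = (8*w - 2) dw.
Rewriting, the integral becomes -5·∫ 1/u du = -5·log(u).
Substituting back, u = 4*w**2 - 2*w + 1.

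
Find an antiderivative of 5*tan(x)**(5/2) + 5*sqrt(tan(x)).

Let u = tan(x), so du = (tan(x)**2 + 1) dx.
Rewriting, the integral becomes 5·∫ √u du = 5·(2/3)u^(3/2).
Substituting back, u = tan(x).

10*tan(x)**(3/2)/3 + C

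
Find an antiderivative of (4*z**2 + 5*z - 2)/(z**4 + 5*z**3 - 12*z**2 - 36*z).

log(z)/18 + 49*log(z - 3)/135 + log(z + 2)/10 - 14*log(z + 6)/27 + C

Factor the denominator: z*(z - 3)*(z + 2)*(z + 6).
Partial-fraction decomposition: -14/(27*(z + 6)) + 1/(10*(z + 2)) + 49/(135*(z - 3)) + 1/(18*z).
Integrate each term: A/(z−a) contributes A·log|z−a|.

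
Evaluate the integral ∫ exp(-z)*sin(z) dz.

Let I denote the integral. Integrate by parts with u = sin(z), dv = exp(-z) dz, so v = -exp(-z): I = -exp(-z)*sin(z) + ∫ exp(-z)*cos(z) dz.
Apply parts again with u = cos(z), dv = exp(-z) dz: ∫ exp(-z)*cos(z) dz = -exp(-z)*cos(z) − I. Substituting back brings back I: I = -exp(-z)*sin(z) - exp(-z)*cos(z) − I.
Solving for I: (1 + 1)·I equals the remaining terms, so I = (1/2)·(-exp(-z)*sin(z) - exp(-z)*cos(z)).

-exp(-z)*sin(z)/2 - exp(-z)*cos(z)/2 + C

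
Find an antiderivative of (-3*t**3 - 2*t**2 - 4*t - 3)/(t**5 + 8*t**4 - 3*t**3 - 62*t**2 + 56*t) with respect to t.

Factor the denominator: t*(t - 2)*(t - 1)*(t + 4)*(t + 7).
Partial-fraction decomposition: 239/(378*(t + 7)) - 173/(360*(t + 4)) + 3/(10*(t - 1)) - 43/(108*(t - 2)) - 3/(56*t).
Integrate each term: A/(t−a) contributes A·log|t−a|.

-3*log(t)/56 - 43*log(t - 2)/108 + 3*log(t - 1)/10 - 173*log(t + 4)/360 + 239*log(t + 7)/378 + C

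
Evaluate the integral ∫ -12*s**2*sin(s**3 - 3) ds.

4*cos(s**3 - 3) + C

Let u = s**3 - 3, so du = (3*s**2) ds.
Rewriting, the integral becomes -4·∫ sin(u) du = -4·-cos(u).
Substituting back, u = s**3 - 3.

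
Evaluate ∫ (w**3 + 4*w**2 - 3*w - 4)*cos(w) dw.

Use integration by parts with u = w**3 + 4*w**2 - 3*w - 4, dv = cos(w) dw, so v = sin(w).
Apply parts 3 times (tabular method): alternate signs, differentiate u down to 0, integrate dv up.

w**3*sin(w) + 4*w**2*sin(w) + 3*w**2*cos(w) - 9*w*sin(w) + 8*w*cos(w) - 12*sin(w) - 9*cos(w) + C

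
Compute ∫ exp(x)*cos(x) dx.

exp(x)*sin(x)/2 + exp(x)*cos(x)/2 + C

Let I denote the integral. Integrate by parts with u = cos(x), dv = exp(x) dx, so v = exp(x): I = exp(x)*cos(x) + ∫ exp(x)*sin(x) dx.
Apply parts again with u = sin(x), dv = exp(x) dx: ∫ exp(x)*sin(x) dx = exp(x)*sin(x) − I. Substituting back brings back I: I = exp(x)*sin(x) + exp(x)*cos(x) − I.
Solving for I: (1 + 1)·I equals the remaining terms, so I = (1/2)·(exp(x)*sin(x) + exp(x)*cos(x)).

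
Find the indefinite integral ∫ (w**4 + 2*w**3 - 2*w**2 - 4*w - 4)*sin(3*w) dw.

-w**4*cos(3*w)/3 + 4*w**3*sin(3*w)/9 - 2*w**3*cos(3*w)/3 + 2*w**2*sin(3*w)/3 + 10*w**2*cos(3*w)/9 - 20*w*sin(3*w)/27 + 16*w*cos(3*w)/9 - 16*sin(3*w)/27 + 88*cos(3*w)/81 + C

Use integration by parts with u = w**4 + 2*w**3 - 2*w**2 - 4*w - 4, dv = sin(3*w) dw, so v = -cos(3*w)/3.
Apply parts 4 times (tabular method): alternate signs, differentiate u down to 0, integrate dv up.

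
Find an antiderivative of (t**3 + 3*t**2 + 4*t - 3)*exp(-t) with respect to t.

(-t**3 - 6*t**2 - 16*t - 13)*exp(-t) + C

Use integration by parts with u = t**3 + 3*t**2 + 4*t - 3, dv = exp(-t) dt, so v = -exp(-t).
Apply parts 3 times (tabular method): alternate signs, differentiate u down to 0, integrate dv up.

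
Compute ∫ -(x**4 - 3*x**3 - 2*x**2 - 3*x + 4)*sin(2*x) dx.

x**4*cos(2*x)/2 - x**3*sin(2*x) - 3*x**3*cos(2*x)/2 + 9*x**2*sin(2*x)/4 - 5*x**2*cos(2*x)/2 + 5*x*sin(2*x)/2 + 3*x*cos(2*x)/4 - 3*sin(2*x)/8 + 13*cos(2*x)/4 + C

Use integration by parts with u = x**4 - 3*x**3 - 2*x**2 - 3*x + 4, dv = -sin(2*x) dx, so v = cos(2*x)/2.
Apply parts 4 times (tabular method): alternate signs, differentiate u down to 0, integrate dv up.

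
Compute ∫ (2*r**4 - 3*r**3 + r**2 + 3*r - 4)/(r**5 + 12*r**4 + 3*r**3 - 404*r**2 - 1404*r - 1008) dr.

997*log(r - 6)/5460 + log(r + 1)/630 + 176*log(r + 4)/45 - 1627*log(r + 6)/60 + 5855*log(r + 7)/234 + C

Factor the denominator: (r - 6)*(r + 1)*(r + 4)*(r + 6)*(r + 7).
Partial-fraction decomposition: 5855/(234*(r + 7)) - 1627/(60*(r + 6)) + 176/(45*(r + 4)) + 1/(630*(r + 1)) + 997/(5460*(r - 6)).
Integrate each term: A/(r−a) contributes A·log|r−a|.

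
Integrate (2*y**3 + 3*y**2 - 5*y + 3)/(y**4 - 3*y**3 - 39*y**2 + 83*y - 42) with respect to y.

Factor the denominator: (y - 7)*(y - 1)**2*(y + 6).
Partial-fraction decomposition: 291/(637*(y + 6)) - 33/(196*(y - 1)) - 1/(14*(y - 1)**2) + 89/(52*(y - 7)).
Integrate each term; A/(y−a) gives A·log|y−a|; A/(y−a)² gives −A/(y−a).

89*log(y - 7)/52 - 33*log(y - 1)/196 + 291*log(y + 6)/637 + 1/(14*y - 14) + C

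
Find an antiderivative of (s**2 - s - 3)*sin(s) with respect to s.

-s**2*cos(s) + 2*s*sin(s) + s*cos(s) - sin(s) + 5*cos(s) + C

Use integration by parts with u = s**2 - s - 3, dv = sin(s) ds, so v = -cos(s).
Apply parts 2 times (tabular method): alternate signs, differentiate u down to 0, integrate dv up.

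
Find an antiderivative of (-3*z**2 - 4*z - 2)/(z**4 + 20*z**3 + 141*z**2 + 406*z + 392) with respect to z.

Factor the denominator: (z + 2)*(z + 4)*(z + 7)**2.
Partial-fraction decomposition: -398/(225*(z + 7)) - 121/(15*(z + 7)**2) + 17/(9*(z + 4)) - 3/(25*(z + 2)).
Integrate each term; A/(z−a) gives A·log|z−a|; A/(z−a)² gives −A/(z−a).

-3*log(z + 2)/25 + 17*log(z + 4)/9 - 398*log(z + 7)/225 + 121/(15*z + 105) + C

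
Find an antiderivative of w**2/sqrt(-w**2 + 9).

-w*sqrt(-w**2 + 9)/2 + 9*asin(w/3)/2 + C

Substitute w = 3·sin(θ), so dw = 3·cos(θ) dθ and the radical becomes sqrt(-w**2 + 9) = 3·cos(θ) by the Pythagorean identity.
Integrate the resulting trig expression in θ, then back-substitute θ = asin(w/3), sin(θ) = w/3, cos(θ) = sqrt(-w**2 + 9)/3 (absorbing any constant into C).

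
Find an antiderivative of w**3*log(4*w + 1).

w**4*log(4*w + 1)/4 - w**4/16 + w**3/48 - w**2/128 + w/256 - log(4*w + 1)/1024 + C

Use integration by parts with u = log(4*w + 1), dv = w**3 dw.
Then du = 4/(4*w + 1) dw and v = w**4/4.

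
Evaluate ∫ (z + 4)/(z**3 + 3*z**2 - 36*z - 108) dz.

Factor the denominator: (z - 6)*(z + 3)*(z + 6).
Partial-fraction decomposition: -1/(18*(z + 6)) - 1/(27*(z + 3)) + 5/(54*(z - 6)).
Integrate each term: A/(z−a) contributes A·log|z−a|.

5*log(z - 6)/54 - log(z + 3)/27 - log(z + 6)/18 + C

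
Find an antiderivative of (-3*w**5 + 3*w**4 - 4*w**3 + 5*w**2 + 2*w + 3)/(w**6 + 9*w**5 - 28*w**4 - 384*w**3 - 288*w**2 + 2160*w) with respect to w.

log(w)/720 - 6703*log(w - 6)/12672 + 53*log(w - 2)/3584 - 11868*log(w + 5)/385 + 130585*log(w + 6)/4608 - 3139/(64*w + 384) + C

Factor the denominator: w*(w - 6)*(w - 2)*(w + 5)*(w + 6)**2.
Partial-fraction decomposition: 130585/(4608*(w + 6)) + 3139/(64*(w + 6)**2) - 11868/(385*(w + 5)) + 53/(3584*(w - 2)) - 6703/(12672*(w - 6)) + 1/(720*w).
Integrate each term; A/(w−a) gives A·log|w−a|; A/(w−a)² gives −A/(w−a).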